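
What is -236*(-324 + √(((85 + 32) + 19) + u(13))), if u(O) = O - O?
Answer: 76464 - 472*√34 ≈ 73712.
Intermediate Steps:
u(O) = 0
-236*(-324 + √(((85 + 32) + 19) + u(13))) = -236*(-324 + √(((85 + 32) + 19) + 0)) = -236*(-324 + √((117 + 19) + 0)) = -236*(-324 + √(136 + 0)) = -236*(-324 + √136) = -236*(-324 + 2*√34) = 76464 - 472*√34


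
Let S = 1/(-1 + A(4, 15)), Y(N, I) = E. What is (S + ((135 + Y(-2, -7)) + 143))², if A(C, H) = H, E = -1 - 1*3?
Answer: 14722569/196 ≈ 75115.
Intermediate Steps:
E = -4 (E = -1 - 3 = -4)
Y(N, I) = -4
S = 1/14 (S = 1/(-1 + 15) = 1/14 ≈ 0.071429)
(S + ((135 + Y(-2, -7)) + 143))² = (1/14 + ((135 - 4) + 143))² = (1/14 + (131 + 143))² = (1/14 + 274)² = (3837/14)² = 14722569/196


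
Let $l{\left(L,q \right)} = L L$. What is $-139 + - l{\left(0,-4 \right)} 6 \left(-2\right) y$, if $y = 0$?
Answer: $-139$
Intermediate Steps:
$l{\left(L,q \right)} = L^{2}$
$-139 + - l{\left(0,-4 \right)} 6 \left(-2\right) y = -139 + - 0^{2} \cdot 6 \left(-2\right) 0 = -139 + \left(-1\right) 0 \left(\left(-12\right) 0\right) = -139 + 0 \cdot 0 = -139 + 0 = -139$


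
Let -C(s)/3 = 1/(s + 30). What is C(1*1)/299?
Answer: -3/9269 ≈ -0.00032366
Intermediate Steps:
C(s) = -3/(30 + s) (C(s) = -3/(s + 30) = -3/(30 + s))
C(1*1)/299 = -3/(30 + 1*1)/299 = -3/(30 + 1)*(1/299) = -3/31*(1/299) = -3*1/31*(1/299) = -3/31*1/299 = -3/9269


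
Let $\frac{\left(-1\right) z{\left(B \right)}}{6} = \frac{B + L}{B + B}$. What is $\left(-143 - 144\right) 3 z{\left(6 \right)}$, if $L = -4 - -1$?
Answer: $\frac{2583}{2} \approx 1291.5$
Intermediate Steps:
$L = -3$ ($L = -4 + 1 = -3$)
$z{\left(B \right)} = - \frac{3 \left(-3 + B\right)}{B}$ ($z{\left(B \right)} = - 6 \frac{B - 3}{B + B} = - 6 \frac{-3 + B}{2 B} = - \frac{3 \left(-3 + B\right)}{B}$)
$\left(-143 - 144\right) 3 z{\left(6 \right)} = \left(-143 - 144\right) 3 \left(-3 + \frac{9}{6}\right) = - 287 \cdot 3 \left(-3 + 9 \cdot \frac{1}{6}\right) = - 287 \cdot 3 \left(-3 + \frac{3}{2}\right) = - 287 \cdot 3 \left(- \frac{3}{2}\right) = \left(-287\right) \left(- \frac{9}{2}\right) = \frac{2583}{2}$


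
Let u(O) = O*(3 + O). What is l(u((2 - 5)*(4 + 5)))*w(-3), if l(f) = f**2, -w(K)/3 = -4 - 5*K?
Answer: -13856832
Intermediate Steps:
w(K) = 12 + 15*K (w(K) = -3*(-4 - 5*K) = 12 + 15*K)
l(u((2 - 5)*(4 + 5)))*w(-3) = (((2 - 5)*(4 + 5))*(3 + (2 - 5)*(4 + 5)))**2*(12 + 15*(-3)) = ((-3*9)*(3 - 3*9))**2*(12 - 45) = (-27*(3 - 27))**2*(-33) = (-27*(-24))**2*(-33) = 648**2*(-33) = 419904*(-33) = -13856832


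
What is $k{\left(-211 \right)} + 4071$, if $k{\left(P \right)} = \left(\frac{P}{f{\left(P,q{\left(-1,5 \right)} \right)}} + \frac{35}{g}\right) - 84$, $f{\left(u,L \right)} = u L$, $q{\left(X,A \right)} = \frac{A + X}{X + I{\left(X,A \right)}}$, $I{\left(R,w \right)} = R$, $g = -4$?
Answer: $\frac{15911}{4} \approx 3977.8$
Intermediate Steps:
$q{\left(X,A \right)} = \frac{A + X}{2 X}$ ($q{\left(X,A \right)} = \frac{A + X}{X + X} = \frac{A + X}{2 X}$)
$f{\left(u,L \right)} = L u$
$k{\left(P \right)} = - \frac{373}{4}$ ($k{\left(P \right)} = \left(\frac{P}{\frac{5 - 1}{2 \left(-1\right)} P} + \frac{35}{-4}\right) - 84 = \left(\frac{P}{\frac{1}{2} \left(-1\right) 4 P} + 35 \left(- \frac{1}{4}\right)\right) - 84 = \left(\frac{P}{\left(-2\right) P} - \frac{35}{4}\right) - 84 = \left(P \left(- \frac{1}{2 P}\right) - \frac{35}{4}\right) - 84 = \left(- \frac{1}{2} - \frac{35}{4}\right) - 84 = - \frac{37}{4} - 84 = - \frac{373}{4}$)
$k{\left(-211 \right)} + 4071 = - \frac{373}{4} + 4071 = \frac{15911}{4}$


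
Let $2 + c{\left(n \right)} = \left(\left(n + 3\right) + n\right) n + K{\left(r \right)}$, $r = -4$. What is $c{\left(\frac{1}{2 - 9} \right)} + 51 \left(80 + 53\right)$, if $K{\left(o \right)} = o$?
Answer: $\frac{332054}{49} \approx 6776.6$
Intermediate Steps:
$c{\left(n \right)} = -6 + n \left(3 + 2 n\right)$ ($c{\left(n \right)} = -2 + \left(\left(\left(n + 3\right) + n\right) n - 4\right) = -2 + \left(\left(\left(3 + n\right) + n\right) n - 4\right) = -2 + \left(\left(3 + 2 n\right) n - 4\right) = -2 + \left(n \left(3 + 2 n\right) - 4\right) = -2 + \left(-4 + n \left(3 + 2 n\right)\right) = -6 + n \left(3 + 2 n\right)$)
$c{\left(\frac{1}{2 - 9} \right)} + 51 \left(80 + 53\right) = \left(-6 + 2 \left(\frac{1}{2 - 9}\right)^{2} + \frac{3}{2 - 9}\right) + 51 \left(80 + 53\right) = \left(-6 + 2 \left(\frac{1}{-7}\right)^{2} + \frac{3}{-7}\right) + 51 \cdot 133 = \left(-6 + 2 \left(- \frac{1}{7}\right)^{2} + 3 \left(- \frac{1}{7}\right)\right) + 6783 = \left(-6 + 2 \cdot \frac{1}{49} - \frac{3}{7}\right) + 6783 = \left(-6 + \frac{2}{49} - \frac{3}{7}\right) + 6783 = - \frac{313}{49} + 6783 = \frac{332054}{49}$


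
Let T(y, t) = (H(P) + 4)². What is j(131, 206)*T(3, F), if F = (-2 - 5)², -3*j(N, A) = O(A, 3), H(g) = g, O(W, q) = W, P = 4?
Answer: -13184/3 ≈ -4394.7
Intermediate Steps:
j(N, A) = -A/3
F = 49 (F = (-7)² = 49)
T(y, t) = 64 (T(y, t) = (4 + 4)² = 8² = 64)
j(131, 206)*T(3, F) = -⅓*206*64 = -206/3*64 = -13184/3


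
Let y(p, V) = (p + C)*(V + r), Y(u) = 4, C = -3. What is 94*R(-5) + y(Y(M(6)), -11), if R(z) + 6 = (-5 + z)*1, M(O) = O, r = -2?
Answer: -1517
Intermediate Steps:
y(p, V) = (-3 + p)*(-2 + V) (y(p, V) = (p - 3)*(V - 2) = (-3 + p)*(-2 + V))
R(z) = -11 + z (R(z) = -6 + (-5 + z)*1 = -6 + (-5 + z) = -11 + z)
94*R(-5) + y(Y(M(6)), -11) = 94*(-11 - 5) + (6 - 3*(-11) - 2*4 - 11*4) = 94*(-16) + (6 + 33 - 8 - 44) = -1504 - 13 = -1517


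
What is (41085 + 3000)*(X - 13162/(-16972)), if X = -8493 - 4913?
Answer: -5014965662475/8486 ≈ -5.9097e+8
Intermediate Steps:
X = -13406
(41085 + 3000)*(X - 13162/(-16972)) = (41085 + 3000)*(-13406 - 13162/(-16972)) = 44085*(-13406 - 13162*(-1/16972)) = 44085*(-13406 + 6581/8486) = 44085*(-113756735/8486) = -5014965662475/8486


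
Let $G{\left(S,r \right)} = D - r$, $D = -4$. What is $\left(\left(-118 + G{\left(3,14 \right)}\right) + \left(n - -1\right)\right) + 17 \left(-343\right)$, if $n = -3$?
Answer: $-5969$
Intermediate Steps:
$G{\left(S,r \right)} = -4 - r$
$\left(\left(-118 + G{\left(3,14 \right)}\right) + \left(n - -1\right)\right) + 17 \left(-343\right) = \left(\left(-118 - 18\right) - 2\right) + 17 \left(-343\right) = \left(\left(-118 - 18\right) + \left(-3 + 1\right)\right) - 5831 = \left(\left(-118 - 18\right) - 2\right) - 5831 = \left(-136 - 2\right) - 5831 = -138 - 5831 = -5969$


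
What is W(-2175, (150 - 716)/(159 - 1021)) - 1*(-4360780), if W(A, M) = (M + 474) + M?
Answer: 1879701040/431 ≈ 4.3613e+6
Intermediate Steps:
W(A, M) = 474 + 2*M (W(A, M) = (474 + M) + M = 474 + 2*M)
W(-2175, (150 - 716)/(159 - 1021)) - 1*(-4360780) = (474 + 2*((150 - 716)/(159 - 1021))) - 1*(-4360780) = (474 + 2*(-566/(-862))) + 4360780 = (474 + 2*(-566*(-1/862))) + 4360780 = (474 + 2*(283/431)) + 4360780 = (474 + 566/431) + 4360780 = 204860/431 + 4360780 = 1879701040/431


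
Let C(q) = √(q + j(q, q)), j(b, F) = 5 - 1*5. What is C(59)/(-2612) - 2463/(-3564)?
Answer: 821/1188 - √59/2612 ≈ 0.68814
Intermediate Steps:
j(b, F) = 0 (j(b, F) = 5 - 5 = 0)
C(q) = √q (C(q) = √(q + 0) = √q)
C(59)/(-2612) - 2463/(-3564) = √59/(-2612) - 2463/(-3564) = √59*(-1/2612) - 2463*(-1/3564) = -√59/2612 + 821/1188 = 821/1188 - √59/2612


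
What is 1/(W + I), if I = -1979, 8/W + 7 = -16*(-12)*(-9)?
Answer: -1735/3433573 ≈ -0.00050530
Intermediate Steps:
W = -8/1735 (W = 8/(-7 - 16*(-12)*(-9)) = 8/(-7 + 192*(-9)) = 8/(-7 - 1728) = 8/(-1735) = 8*(-1/1735) = -8/1735 ≈ -0.0046109)
1/(W + I) = 1/(-8/1735 - 1979) = 1/(-3433573/1735) = -1735/3433573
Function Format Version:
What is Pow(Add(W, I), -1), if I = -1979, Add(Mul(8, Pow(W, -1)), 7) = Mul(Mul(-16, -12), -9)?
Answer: Rational(-1735, 3433573) ≈ -0.00050530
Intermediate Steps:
W = Rational(-8, 1735) (W = Mul(8, Pow(Add(-7, Mul(Mul(-16, -12), -9)), -1)) = Mul(8, Pow(Add(-7, Mul(192, -9)), -1)) = Mul(8, Pow(Add(-7, -1728), -1)) = Mul(8, Pow(-1735, -1)) = Mul(8, Rational(-1, 1735)) = Rational(-8, 1735) ≈ -0.0046109)
Pow(Add(W, I), -1) = Pow(Add(Rational(-8, 1735), -1979), -1) = Pow(Rational(-3433573, 1735), -1) = Rational(-1735, 3433573)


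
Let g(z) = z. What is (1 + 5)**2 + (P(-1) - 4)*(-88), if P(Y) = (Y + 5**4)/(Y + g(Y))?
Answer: 27844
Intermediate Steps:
P(Y) = (625 + Y)/(2*Y) (P(Y) = (Y + 5**4)/(Y + Y) = (Y + 625)/((2*Y)) = (625 + Y)*(1/(2*Y)) = (625 + Y)/(2*Y))
(1 + 5)**2 + (P(-1) - 4)*(-88) = (1 + 5)**2 + ((1/2)*(625 - 1)/(-1) - 4)*(-88) = 6**2 + ((1/2)*(-1)*624 - 4)*(-88) = 36 + (-312 - 4)*(-88) = 36 - 316*(-88) = 36 + 27808 = 27844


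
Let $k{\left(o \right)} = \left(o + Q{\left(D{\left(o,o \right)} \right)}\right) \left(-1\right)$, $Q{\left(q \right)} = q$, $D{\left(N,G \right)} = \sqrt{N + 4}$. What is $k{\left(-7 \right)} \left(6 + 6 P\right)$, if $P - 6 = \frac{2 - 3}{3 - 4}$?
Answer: $336 - 48 i \sqrt{3} \approx 336.0 - 83.138 i$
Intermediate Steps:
$D{\left(N,G \right)} = \sqrt{4 + N}$
$P = 7$ ($P = 6 + \frac{2 - 3}{3 - 4} = 6 - \frac{1}{-1} = 6 - -1 = 6 + 1 = 7$)
$k{\left(o \right)} = - o - \sqrt{4 + o}$ ($k{\left(o \right)} = \left(o + \sqrt{4 + o}\right) \left(-1\right) = - o - \sqrt{4 + o}$)
$k{\left(-7 \right)} \left(6 + 6 P\right) = \left(\left(-1\right) \left(-7\right) - \sqrt{4 - 7}\right) \left(6 + 6 \cdot 7\right) = \left(7 - \sqrt{-3}\right) \left(6 + 42\right) = \left(7 - i \sqrt{3}\right) 48 = 336 - 48 i \sqrt{3}$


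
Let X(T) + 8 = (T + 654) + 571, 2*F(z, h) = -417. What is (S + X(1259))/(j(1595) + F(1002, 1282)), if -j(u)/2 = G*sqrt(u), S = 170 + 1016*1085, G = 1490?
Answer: 921575004/56656778111 - 13171671520*sqrt(1595)/56656778111 ≈ -9.2685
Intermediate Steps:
F(z, h) = -417/2 (F(z, h) = (1/2)*(-417) = -417/2)
X(T) = 1217 + T (X(T) = -8 + ((T + 654) + 571) = -8 + ((654 + T) + 571) = -8 + (1225 + T) = 1217 + T)
S = 1102530 (S = 170 + 1102360 = 1102530)
j(u) = -2980*sqrt(u)
(S + X(1259))/(j(1595) + F(1002, 1282)) = (1102530 + (1217 + 1259))/(-2980*sqrt(1595) - 417/2) = (1102530 + 2476)/(-417/2 - 2980*sqrt(1595)) = 1105006/(-417/2 - 2980*sqrt(1595))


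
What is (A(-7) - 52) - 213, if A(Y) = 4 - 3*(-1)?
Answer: -258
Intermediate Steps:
A(Y) = 7 (A(Y) = 4 + 3 = 7)
(A(-7) - 52) - 213 = (7 - 52) - 213 = -45 - 213 = -258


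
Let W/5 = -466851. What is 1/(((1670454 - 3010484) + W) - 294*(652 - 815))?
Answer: -1/3626363 ≈ -2.7576e-7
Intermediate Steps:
W = -2334255 (W = 5*(-466851) = -2334255)
1/(((1670454 - 3010484) + W) - 294*(652 - 815)) = 1/(((1670454 - 3010484) - 2334255) - 294*(652 - 815)) = 1/((-1340030 - 2334255) - 294*(-163)) = 1/(-3674285 + 47922) = 1/(-3626363) = -1/3626363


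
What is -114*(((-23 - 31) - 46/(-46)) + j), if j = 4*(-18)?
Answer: 14250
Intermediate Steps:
j = -72
-114*(((-23 - 31) - 46/(-46)) + j) = -114*(((-23 - 31) - 46/(-46)) - 72) = -114*((-54 - 46*(-1/46)) - 72) = -114*((-54 + 1) - 72) = -114*(-53 - 72) = -114*(-125) = 14250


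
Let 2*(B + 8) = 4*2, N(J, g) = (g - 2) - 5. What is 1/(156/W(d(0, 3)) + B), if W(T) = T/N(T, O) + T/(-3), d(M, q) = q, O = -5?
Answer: -5/644 ≈ -0.0077640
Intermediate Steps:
N(J, g) = -7 + g (N(J, g) = (-2 + g) - 5 = -7 + g)
B = -4 (B = -8 + (4*2)/2 = -8 + (½)*8 = -8 + 4 = -4)
W(T) = -5*T/12 (W(T) = T/(-7 - 5) + T/(-3) = T/(-12) + T*(-⅓) = T*(-1/12) - T/3 = -T/12 - T/3 = -5*T/12)
1/(156/W(d(0, 3)) + B) = 1/(156/((-5/12*3)) - 4) = 1/(156/(-5/4) - 4) = 1/(156*(-⅘) - 4) = 1/(-624/5 - 4) = 1/(-644/5) = -5/644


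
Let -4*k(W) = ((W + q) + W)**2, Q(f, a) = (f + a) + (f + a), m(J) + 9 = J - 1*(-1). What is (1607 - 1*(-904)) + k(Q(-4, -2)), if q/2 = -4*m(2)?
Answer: 2367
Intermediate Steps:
m(J) = -8 + J (m(J) = -9 + (J - 1*(-1)) = -9 + (J + 1) = -9 + (1 + J) = -8 + J)
Q(f, a) = 2*a + 2*f (Q(f, a) = (a + f) + (a + f) = 2*a + 2*f)
q = 48 (q = 2*(-4*(-8 + 2)) = 2*(-4*(-6)) = 2*24 = 48)
k(W) = -(48 + 2*W)**2/4 (k(W) = -((W + 48) + W)**2/4 = -((48 + W) + W)**2/4 = -(48 + 2*W)**2/4)
(1607 - 1*(-904)) + k(Q(-4, -2)) = (1607 - 1*(-904)) - (24 + (2*(-2) + 2*(-4)))**2 = (1607 + 904) - (24 + (-4 - 8))**2 = 2511 - (24 - 12)**2 = 2511 - 1*12**2 = 2511 - 1*144 = 2511 - 144 = 2367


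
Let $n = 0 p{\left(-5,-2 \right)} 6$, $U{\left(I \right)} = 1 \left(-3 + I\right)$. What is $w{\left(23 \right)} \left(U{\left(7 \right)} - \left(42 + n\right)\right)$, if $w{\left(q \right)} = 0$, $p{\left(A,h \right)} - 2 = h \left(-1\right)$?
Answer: $0$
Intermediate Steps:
$p{\left(A,h \right)} = 2 - h$ ($p{\left(A,h \right)} = 2 + h \left(-1\right) = 2 - h$)
$U{\left(I \right)} = -3 + I$
$n = 0$ ($n = 0 \left(2 - -2\right) 6 = 0 \left(2 + 2\right) 6 = 0 \cdot 4 \cdot 6 = 0 \cdot 6 = 0$)
$w{\left(23 \right)} \left(U{\left(7 \right)} - \left(42 + n\right)\right) = 0 \left(\left(-3 + 7\right) - 42\right) = 0 \left(4 + \left(-42 + 0\right)\right) = 0 \left(4 - 42\right) = 0 \left(-38\right) = 0$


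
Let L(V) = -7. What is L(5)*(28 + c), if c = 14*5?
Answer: -686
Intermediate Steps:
c = 70
L(5)*(28 + c) = -7*(28 + 70) = -7*98 = -686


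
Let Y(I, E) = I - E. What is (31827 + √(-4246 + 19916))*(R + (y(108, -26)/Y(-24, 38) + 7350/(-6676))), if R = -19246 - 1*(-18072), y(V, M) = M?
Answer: -3868689705381/103478 - 121553703*√15670/103478 ≈ -3.7534e+7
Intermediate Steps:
R = -1174 (R = -19246 + 18072 = -1174)
(31827 + √(-4246 + 19916))*(R + (y(108, -26)/Y(-24, 38) + 7350/(-6676))) = (31827 + √(-4246 + 19916))*(-1174 + (-26/(-24 - 1*38) + 7350/(-6676))) = (31827 + √15670)*(-1174 + (-26/(-24 - 38) + 7350*(-1/6676))) = (31827 + √15670)*(-1174 + (-26/(-62) - 3675/3338)) = (31827 + √15670)*(-1174 + (-26*(-1/62) - 3675/3338)) = (31827 + √15670)*(-1174 + (13/31 - 3675/3338)) = (31827 + √15670)*(-1174 - 70531/103478) = (31827 + √15670)*(-121553703/103478) = -3868689705381/103478 - 121553703*√15670/103478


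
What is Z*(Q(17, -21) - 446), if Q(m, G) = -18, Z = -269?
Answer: 124816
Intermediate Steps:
Z*(Q(17, -21) - 446) = -269*(-18 - 446) = -269*(-464) = 124816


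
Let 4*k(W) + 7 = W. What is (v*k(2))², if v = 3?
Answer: 225/16 ≈ 14.063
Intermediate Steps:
k(W) = -7/4 + W/4
(v*k(2))² = (3*(-7/4 + (¼)*2))² = (3*(-7/4 + ½))² = (3*(-5/4))² = (-15/4)² = 225/16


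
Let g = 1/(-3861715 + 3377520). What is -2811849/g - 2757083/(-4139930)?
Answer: 5636445254114598233/4139930 ≈ 1.3615e+12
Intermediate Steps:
g = -1/484195 (g = 1/(-484195) = -1/484195 ≈ -2.0653e-6)
-2811849/g - 2757083/(-4139930) = -2811849/(-1/484195) - 2757083/(-4139930) = -2811849*(-484195) - 2757083*(-1/4139930) = 1361483226555 + 2757083/4139930 = 5636445254114598233/4139930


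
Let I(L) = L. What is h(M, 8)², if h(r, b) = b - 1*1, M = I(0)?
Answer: 49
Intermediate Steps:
M = 0
h(r, b) = -1 + b (h(r, b) = b - 1 = -1 + b)
h(M, 8)² = (-1 + 8)² = 7² = 49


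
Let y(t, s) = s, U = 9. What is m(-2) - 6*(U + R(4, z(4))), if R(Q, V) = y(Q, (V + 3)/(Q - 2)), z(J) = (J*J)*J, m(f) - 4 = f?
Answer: -253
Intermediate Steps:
m(f) = 4 + f
z(J) = J³ (z(J) = J²*J = J³)
R(Q, V) = (3 + V)/(-2 + Q) (R(Q, V) = (V + 3)/(Q - 2) = (3 + V)/(-2 + Q))
m(-2) - 6*(U + R(4, z(4))) = (4 - 2) - 6*(9 + (3 + 4³)/(-2 + 4)) = 2 - 6*(9 + (3 + 64)/2) = 2 - 6*(9 + (½)*67) = 2 - 6*(9 + 67/2) = 2 - 6*85/2 = 2 - 255 = -253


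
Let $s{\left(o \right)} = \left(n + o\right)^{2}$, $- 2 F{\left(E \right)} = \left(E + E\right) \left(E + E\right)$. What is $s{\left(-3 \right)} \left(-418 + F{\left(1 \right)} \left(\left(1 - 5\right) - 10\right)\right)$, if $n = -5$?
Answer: $-24960$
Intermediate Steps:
$F{\left(E \right)} = - 2 E^{2}$ ($F{\left(E \right)} = - \frac{\left(E + E\right) \left(E + E\right)}{2} = - \frac{2 E 2 E}{2} = - \frac{4 E^{2}}{2} = - 2 E^{2}$)
$s{\left(o \right)} = \left(-5 + o\right)^{2}$
$s{\left(-3 \right)} \left(-418 + F{\left(1 \right)} \left(\left(1 - 5\right) - 10\right)\right) = \left(-5 - 3\right)^{2} \left(-418 + - 2 \cdot 1^{2} \left(\left(1 - 5\right) - 10\right)\right) = \left(-8\right)^{2} \left(-418 + \left(-2\right) 1 \left(\left(1 - 5\right) - 10\right)\right) = 64 \left(-418 - 2 \left(-4 - 10\right)\right) = 64 \left(-418 - -28\right) = 64 \left(-418 + 28\right) = 64 \left(-390\right) = -24960$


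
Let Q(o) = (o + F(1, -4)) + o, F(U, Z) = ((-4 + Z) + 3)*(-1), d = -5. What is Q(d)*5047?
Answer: -25235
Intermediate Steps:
F(U, Z) = 1 - Z (F(U, Z) = (-1 + Z)*(-1) = 1 - Z)
Q(o) = 5 + 2*o (Q(o) = (o + (1 - 1*(-4))) + o = (o + (1 + 4)) + o = (o + 5) + o = (5 + o) + o = 5 + 2*o)
Q(d)*5047 = (5 + 2*(-5))*5047 = (5 - 10)*5047 = -5*5047 = -25235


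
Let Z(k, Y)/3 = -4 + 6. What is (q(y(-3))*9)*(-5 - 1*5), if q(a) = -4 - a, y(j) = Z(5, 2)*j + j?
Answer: -1530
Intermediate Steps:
Z(k, Y) = 6 (Z(k, Y) = 3*(-4 + 6) = 3*2 = 6)
y(j) = 7*j (y(j) = 6*j + j = 7*j)
(q(y(-3))*9)*(-5 - 1*5) = ((-4 - 7*(-3))*9)*(-5 - 1*5) = ((-4 - 1*(-21))*9)*(-5 - 5) = ((-4 + 21)*9)*(-10) = (17*9)*(-10) = 153*(-10) = -1530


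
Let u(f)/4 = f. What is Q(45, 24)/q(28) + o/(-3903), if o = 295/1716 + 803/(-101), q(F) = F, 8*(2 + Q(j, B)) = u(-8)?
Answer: -1005241451/4735166436 ≈ -0.21229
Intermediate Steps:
u(f) = 4*f
Q(j, B) = -6 (Q(j, B) = -2 + (4*(-8))/8 = -2 + (⅛)*(-32) = -2 - 4 = -6)
o = -1348153/173316 (o = 295*(1/1716) + 803*(-1/101) = 295/1716 - 803/101 = -1348153/173316 ≈ -7.7786)
Q(45, 24)/q(28) + o/(-3903) = -6/28 - 1348153/173316/(-3903) = -6*1/28 - 1348153/173316*(-1/3903) = -3/14 + 1348153/676452348 = -1005241451/4735166436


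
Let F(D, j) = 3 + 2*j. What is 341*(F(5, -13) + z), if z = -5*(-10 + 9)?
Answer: -6138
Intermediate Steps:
z = 5 (z = -5*(-1) = 5)
341*(F(5, -13) + z) = 341*((3 + 2*(-13)) + 5) = 341*((3 - 26) + 5) = 341*(-23 + 5) = 341*(-18) = -6138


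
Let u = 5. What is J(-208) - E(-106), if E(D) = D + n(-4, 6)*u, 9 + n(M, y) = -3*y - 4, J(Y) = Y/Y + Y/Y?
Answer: 263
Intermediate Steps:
J(Y) = 2 (J(Y) = 1 + 1 = 2)
n(M, y) = -13 - 3*y (n(M, y) = -9 + (-3*y - 4) = -9 + (-4 - 3*y) = -13 - 3*y)
E(D) = -155 + D (E(D) = D + (-13 - 3*6)*5 = D + (-13 - 18)*5 = D - 31*5 = D - 155 = -155 + D)
J(-208) - E(-106) = 2 - (-155 - 106) = 2 - 1*(-261) = 2 + 261 = 263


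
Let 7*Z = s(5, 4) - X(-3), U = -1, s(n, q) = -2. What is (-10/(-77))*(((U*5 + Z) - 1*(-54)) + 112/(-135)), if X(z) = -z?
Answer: 89692/14553 ≈ 6.1631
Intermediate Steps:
Z = -5/7 (Z = (-2 - (-1)*(-3))/7 = (-2 - 1*3)/7 = (-2 - 3)/7 = (⅐)*(-5) = -5/7 ≈ -0.71429)
(-10/(-77))*(((U*5 + Z) - 1*(-54)) + 112/(-135)) = (-10/(-77))*(((-1*5 - 5/7) - 1*(-54)) + 112/(-135)) = (-10*(-1/77))*(((-5 - 5/7) + 54) + 112*(-1/135)) = 10*((-40/7 + 54) - 112/135)/77 = 10*(338/7 - 112/135)/77 = (10/77)*(44846/945) = 89692/14553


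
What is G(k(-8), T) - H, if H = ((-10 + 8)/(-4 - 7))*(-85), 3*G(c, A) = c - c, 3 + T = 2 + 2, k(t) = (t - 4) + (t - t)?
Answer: 170/11 ≈ 15.455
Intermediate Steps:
k(t) = -4 + t (k(t) = (-4 + t) + 0 = -4 + t)
T = 1 (T = -3 + (2 + 2) = -3 + 4 = 1)
G(c, A) = 0 (G(c, A) = (c - c)/3 = (1/3)*0 = 0)
H = -170/11 (H = -2/(-11)*(-85) = -2*(-1/11)*(-85) = (2/11)*(-85) = -170/11 ≈ -15.455)
G(k(-8), T) - H = 0 - 1*(-170/11) = 0 + 170/11 = 170/11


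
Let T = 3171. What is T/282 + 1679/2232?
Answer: 1258525/104904 ≈ 11.997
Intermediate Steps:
T/282 + 1679/2232 = 3171/282 + 1679/2232 = 3171*(1/282) + 1679*(1/2232) = 1057/94 + 1679/2232 = 1258525/104904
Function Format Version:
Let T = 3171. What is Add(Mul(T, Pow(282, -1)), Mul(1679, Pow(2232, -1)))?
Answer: Rational(1258525, 104904) ≈ 11.997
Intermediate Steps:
Add(Mul(T, Pow(282, -1)), Mul(1679, Pow(2232, -1))) = Add(Mul(3171, Pow(282, -1)), Mul(1679, Pow(2232, -1))) = Add(Mul(3171, Rational(1, 282)), Mul(1679, Rational(1, 2232))) = Add(Rational(1057, 94), Rational(1679, 2232)) = Rational(1258525, 104904)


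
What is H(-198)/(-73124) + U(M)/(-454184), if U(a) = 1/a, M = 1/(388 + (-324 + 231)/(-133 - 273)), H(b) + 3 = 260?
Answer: -14729086233/3370992707824 ≈ -0.0043694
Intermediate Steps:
H(b) = 257 (H(b) = -3 + 260 = 257)
M = 406/157621 (M = 1/(388 - 93/(-406)) = 1/(388 - 93*(-1/406)) = 1/(388 + 93/406) = 1/(157621/406) = 406/157621 ≈ 0.0025758)
H(-198)/(-73124) + U(M)/(-454184) = 257/(-73124) + 1/((406/157621)*(-454184)) = 257*(-1/73124) + (157621/406)*(-1/454184) = -257/73124 - 157621/184398704 = -14729086233/3370992707824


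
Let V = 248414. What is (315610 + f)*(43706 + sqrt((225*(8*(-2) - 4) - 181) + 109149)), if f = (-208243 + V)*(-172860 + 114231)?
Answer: -102921945990994 - 32968179286*sqrt(533) ≈ -1.0368e+14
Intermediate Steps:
f = -2355185559 (f = (-208243 + 248414)*(-172860 + 114231) = 40171*(-58629) = -2355185559)
(315610 + f)*(43706 + sqrt((225*(8*(-2) - 4) - 181) + 109149)) = (315610 - 2355185559)*(43706 + sqrt((225*(8*(-2) - 4) - 181) + 109149)) = -2354869949*(43706 + sqrt((225*(-16 - 4) - 181) + 109149)) = -2354869949*(43706 + sqrt((225*(-20) - 181) + 109149)) = -2354869949*(43706 + sqrt((-4500 - 181) + 109149)) = -2354869949*(43706 + sqrt(-4681 + 109149)) = -2354869949*(43706 + sqrt(104468)) = -2354869949*(43706 + 14*sqrt(533)) = -102921945990994 - 32968179286*sqrt(533)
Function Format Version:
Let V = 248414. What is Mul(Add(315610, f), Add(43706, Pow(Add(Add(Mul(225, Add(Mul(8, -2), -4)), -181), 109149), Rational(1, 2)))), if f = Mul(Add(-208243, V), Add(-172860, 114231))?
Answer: Add(-102921945990994, Mul(-32968179286, Pow(533, Rational(1, 2)))) ≈ -1.0368e+14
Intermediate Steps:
f = -2355185559 (f = Mul(Add(-208243, 248414), Add(-172860, 114231)) = Mul(40171, -58629) = -2355185559)
Mul(Add(315610, f), Add(43706, Pow(Add(Add(Mul(225, Add(Mul(8, -2), -4)), -181), 109149), Rational(1, 2)))) = Mul(Add(315610, -2355185559), Add(43706, Pow(Add(Add(Mul(225, Add(Mul(8, -2), -4)), -181), 109149), Rational(1, 2)))) = Mul(-2354869949, Add(43706, Pow(Add(Add(Mul(225, Add(-16, -4)), -181), 109149), Rational(1, 2)))) = Mul(-2354869949, Add(43706, Pow(Add(Add(Mul(225, -20), -181), 109149), Rational(1, 2)))) = Mul(-2354869949, Add(43706, Pow(Add(Add(-4500, -181), 109149), Rational(1, 2)))) = Mul(-2354869949, Add(43706, Pow(Add(-4681, 109149), Rational(1, 2)))) = Mul(-2354869949, Add(43706, Pow(104468, Rational(1, 2)))) = Mul(-2354869949, Add(43706, Mul(14, Pow(533, Rational(1, 2))))) = Add(-102921945990994, Mul(-32968179286, Pow(533, Rational(1, 2))))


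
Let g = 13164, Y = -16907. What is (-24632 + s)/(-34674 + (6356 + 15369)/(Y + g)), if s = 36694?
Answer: -45148066/129806507 ≈ -0.34781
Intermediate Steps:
(-24632 + s)/(-34674 + (6356 + 15369)/(Y + g)) = (-24632 + 36694)/(-34674 + (6356 + 15369)/(-16907 + 13164)) = 12062/(-34674 + 21725/(-3743)) = 12062/(-34674 + 21725*(-1/3743)) = 12062/(-34674 - 21725/3743) = 12062/(-129806507/3743) = 12062*(-3743/129806507) = -45148066/129806507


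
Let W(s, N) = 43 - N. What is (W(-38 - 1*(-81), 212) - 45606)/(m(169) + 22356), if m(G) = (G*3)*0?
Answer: -45775/22356 ≈ -2.0476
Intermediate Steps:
m(G) = 0 (m(G) = (3*G)*0 = 0)
(W(-38 - 1*(-81), 212) - 45606)/(m(169) + 22356) = ((43 - 1*212) - 45606)/(0 + 22356) = ((43 - 212) - 45606)/22356 = (-169 - 45606)*(1/22356) = -45775*1/22356 = -45775/22356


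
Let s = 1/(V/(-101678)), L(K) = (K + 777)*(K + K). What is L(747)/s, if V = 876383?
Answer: -997698945924/50839 ≈ -1.9625e+7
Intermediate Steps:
L(K) = 2*K*(777 + K) (L(K) = (777 + K)*(2*K) = 2*K*(777 + K))
s = -101678/876383 (s = 1/(876383/(-101678)) = 1/(876383*(-1/101678)) = 1/(-876383/101678) = -101678/876383 ≈ -0.11602)
L(747)/s = (2*747*(777 + 747))/(-101678/876383) = (2*747*1524)*(-876383/101678) = 2276856*(-876383/101678) = -997698945924/50839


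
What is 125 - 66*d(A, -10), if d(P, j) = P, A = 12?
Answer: -667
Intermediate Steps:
125 - 66*d(A, -10) = 125 - 66*12 = 125 - 792 = -667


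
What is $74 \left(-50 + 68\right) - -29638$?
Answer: $30970$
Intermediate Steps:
$74 \left(-50 + 68\right) - -29638 = 74 \cdot 18 + 29638 = 1332 + 29638 = 30970$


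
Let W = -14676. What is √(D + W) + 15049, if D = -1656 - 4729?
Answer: 15049 + I*√21061 ≈ 15049.0 + 145.12*I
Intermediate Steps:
D = -6385
√(D + W) + 15049 = √(-6385 - 14676) + 15049 = √(-21061) + 15049 = I*√21061 + 15049 = 15049 + I*√21061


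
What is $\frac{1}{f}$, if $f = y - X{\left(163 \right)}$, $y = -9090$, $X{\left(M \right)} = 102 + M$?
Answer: $- \frac{1}{9355} \approx -0.00010689$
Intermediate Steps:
$f = -9355$ ($f = -9090 - \left(102 + 163\right) = -9090 - 265 = -9355$)
$\frac{1}{f} = \frac{1}{-9355} = - \frac{1}{9355}$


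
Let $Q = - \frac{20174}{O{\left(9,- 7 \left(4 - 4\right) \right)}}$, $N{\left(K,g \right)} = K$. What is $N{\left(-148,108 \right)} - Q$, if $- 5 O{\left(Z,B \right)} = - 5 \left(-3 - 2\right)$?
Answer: $- \frac{20914}{5} \approx -4182.8$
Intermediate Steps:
$O{\left(Z,B \right)} = -5$ ($O{\left(Z,B \right)} = - \frac{\left(-5\right) \left(-3 - 2\right)}{5} = - \frac{\left(-5\right) \left(-5\right)}{5} = \left(- \frac{1}{5}\right) 25 = -5$)
$Q = \frac{20174}{5}$ ($Q = - \frac{20174}{-5} = \left(-20174\right) \left(- \frac{1}{5}\right) = \frac{20174}{5} \approx 4034.8$)
$N{\left(-148,108 \right)} - Q = -148 - \frac{20174}{5} = - \frac{20914}{5}$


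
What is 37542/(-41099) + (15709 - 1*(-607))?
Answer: 670533742/41099 ≈ 16315.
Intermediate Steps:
37542/(-41099) + (15709 - 1*(-607)) = 37542*(-1/41099) + (15709 + 607) = -37542/41099 + 16316 = 670533742/41099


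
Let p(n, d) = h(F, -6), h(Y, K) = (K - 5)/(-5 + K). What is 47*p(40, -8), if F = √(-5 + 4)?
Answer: 47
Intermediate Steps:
F = I (F = √(-1) = I ≈ 1.0*I)
h(Y, K) = 1 (h(Y, K) = (-5 + K)/(-5 + K) = 1)
p(n, d) = 1
47*p(40, -8) = 47*1 = 47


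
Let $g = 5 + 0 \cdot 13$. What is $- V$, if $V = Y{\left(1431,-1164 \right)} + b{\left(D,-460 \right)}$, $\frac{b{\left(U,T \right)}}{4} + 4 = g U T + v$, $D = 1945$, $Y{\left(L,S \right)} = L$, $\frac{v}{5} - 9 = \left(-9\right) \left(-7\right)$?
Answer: $17891145$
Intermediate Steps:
$v = 360$ ($v = 45 + 5 \left(\left(-9\right) \left(-7\right)\right) = 45 + 5 \cdot 63 = 45 + 315 = 360$)
$g = 5$ ($g = 5 + 0 = 5$)
$b{\left(U,T \right)} = 1424 + 20 T U$ ($b{\left(U,T \right)} = -16 + 4 \left(5 U T + 360\right) = -16 + 4 \left(5 T U + 360\right) = -16 + 4 \left(360 + 5 T U\right) = -16 + \left(1440 + 20 T U\right) = 1424 + 20 T U$)
$V = -17891145$ ($V = 1431 + \left(1424 + 20 \left(-460\right) 1945\right) = 1431 + \left(1424 - 17894000\right) = 1431 - 17892576 = -17891145$)
$- V = \left(-1\right) \left(-17891145\right) = 17891145$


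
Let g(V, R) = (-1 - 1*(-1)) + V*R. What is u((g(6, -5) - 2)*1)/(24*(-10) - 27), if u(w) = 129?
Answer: -43/89 ≈ -0.48315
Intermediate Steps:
g(V, R) = R*V (g(V, R) = (-1 + 1) + R*V = 0 + R*V = R*V)
u((g(6, -5) - 2)*1)/(24*(-10) - 27) = 129/(24*(-10) - 27) = 129/(-240 - 27) = 129/(-267) = 129*(-1/267) = -43/89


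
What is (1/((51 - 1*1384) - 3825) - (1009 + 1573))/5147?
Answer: -13317957/26548226 ≈ -0.50165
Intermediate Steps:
(1/((51 - 1*1384) - 3825) - (1009 + 1573))/5147 = (1/((51 - 1384) - 3825) - 1*2582)*(1/5147) = (1/(-1333 - 3825) - 2582)*(1/5147) = (1/(-5158) - 2582)*(1/5147) = (-1/5158 - 2582)*(1/5147) = -13317957/5158*1/5147 = -13317957/26548226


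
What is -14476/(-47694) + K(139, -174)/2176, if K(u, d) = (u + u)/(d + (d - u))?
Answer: 3831782995/12635476032 ≈ 0.30326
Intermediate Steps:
K(u, d) = 2*u/(-u + 2*d) (K(u, d) = (2*u)/(-u + 2*d) = 2*u/(-u + 2*d))
-14476/(-47694) + K(139, -174)/2176 = -14476/(-47694) + (2*139/(-1*139 + 2*(-174)))/2176 = -14476*(-1/47694) + (2*139/(-139 - 348))*(1/2176) = 7238/23847 + (2*139/(-487))*(1/2176) = 7238/23847 + (2*139*(-1/487))*(1/2176) = 7238/23847 - 278/487*1/2176 = 7238/23847 - 139/529856 = 3831782995/12635476032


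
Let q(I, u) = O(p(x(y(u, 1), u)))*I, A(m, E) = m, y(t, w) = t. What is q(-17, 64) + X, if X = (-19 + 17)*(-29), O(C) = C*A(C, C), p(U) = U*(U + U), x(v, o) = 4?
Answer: -17350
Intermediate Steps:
p(U) = 2*U² (p(U) = U*(2*U) = 2*U²)
O(C) = C² (O(C) = C*C = C²)
X = 58 (X = -2*(-29) = 58)
q(I, u) = 1024*I (q(I, u) = (2*4²)²*I = (2*16)²*I = 32²*I = 1024*I)
q(-17, 64) + X = 1024*(-17) + 58 = -17408 + 58 = -17350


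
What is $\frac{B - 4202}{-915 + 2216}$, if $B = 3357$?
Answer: $- \frac{845}{1301} \approx -0.6495$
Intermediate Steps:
$\frac{B - 4202}{-915 + 2216} = \frac{3357 - 4202}{-915 + 2216} = - \frac{845}{1301}$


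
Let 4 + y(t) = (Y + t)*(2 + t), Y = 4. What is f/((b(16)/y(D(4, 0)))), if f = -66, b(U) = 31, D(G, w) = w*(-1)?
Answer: -264/31 ≈ -8.5161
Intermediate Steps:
D(G, w) = -w
y(t) = -4 + (2 + t)*(4 + t) (y(t) = -4 + (4 + t)*(2 + t) = -4 + (2 + t)*(4 + t))
f/((b(16)/y(D(4, 0)))) = -66/(31/(4 + (-1*0)² + 6*(-1*0))) = -66/(31/(4 + 0² + 6*0)) = -66/(31/(4 + 0 + 0)) = -66/(31/4) = -66/(31*(¼)) = -66/31/4 = -66*4/31 = -264/31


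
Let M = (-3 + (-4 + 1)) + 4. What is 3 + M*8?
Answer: -13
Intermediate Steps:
M = -2 (M = (-3 - 3) + 4 = -6 + 4 = -2)
3 + M*8 = 3 - 2*8 = 3 - 16 = -13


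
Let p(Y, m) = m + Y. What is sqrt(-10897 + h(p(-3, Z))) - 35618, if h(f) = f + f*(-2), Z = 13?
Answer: -35618 + I*sqrt(10907) ≈ -35618.0 + 104.44*I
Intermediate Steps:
p(Y, m) = Y + m
h(f) = -f (h(f) = f - 2*f = -f)
sqrt(-10897 + h(p(-3, Z))) - 35618 = sqrt(-10897 - (-3 + 13)) - 35618 = sqrt(-10897 - 1*10) - 35618 = sqrt(-10897 - 10) - 35618 = sqrt(-10907) - 35618 = I*sqrt(10907) - 35618 = -35618 + I*sqrt(10907)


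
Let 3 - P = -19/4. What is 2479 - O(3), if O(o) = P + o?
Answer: 9873/4 ≈ 2468.3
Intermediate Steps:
P = 31/4 (P = 3 - (-19)/4 = 3 - 1*(-19/4) = 3 + 19/4 = 31/4 ≈ 7.7500)
O(o) = 31/4 + o
2479 - O(3) = 2479 - (31/4 + 3) = 2479 - 1*43/4 = 2479 - 43/4 = 9873/4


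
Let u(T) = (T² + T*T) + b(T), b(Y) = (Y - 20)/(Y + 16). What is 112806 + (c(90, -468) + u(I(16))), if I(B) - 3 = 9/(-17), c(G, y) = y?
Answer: 5097622909/45373 ≈ 1.1235e+5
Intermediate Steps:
b(Y) = (-20 + Y)/(16 + Y)
I(B) = 42/17 (I(B) = 3 + 9/(-17) = 3 + 9*(-1/17) = 3 - 9/17 = 42/17)
u(T) = 2*T² + (-20 + T)/(16 + T) (u(T) = (T² + T*T) + (-20 + T)/(16 + T) = (T² + T²) + (-20 + T)/(16 + T) = 2*T² + (-20 + T)/(16 + T))
112806 + (c(90, -468) + u(I(16))) = 112806 + (-468 + (-20 + 42/17 + 2*(42/17)²*(16 + 42/17))/(16 + 42/17)) = 112806 + (-468 + (-20 + 42/17 + 2*(1764/289)*(314/17))/(314/17)) = 112806 + (-468 + 17*(-20 + 42/17 + 1107792/4913)/314) = 112806 + (-468 + (17/314)*(1021670/4913)) = 112806 + (-468 + 510835/45373) = 112806 - 20723729/45373 = 5097622909/45373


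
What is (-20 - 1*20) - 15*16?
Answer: -280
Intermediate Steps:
(-20 - 1*20) - 15*16 = (-20 - 20) - 240 = -40 - 240 = -280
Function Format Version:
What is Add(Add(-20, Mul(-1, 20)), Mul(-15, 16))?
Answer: -280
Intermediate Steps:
Add(Add(-20, Mul(-1, 20)), Mul(-15, 16)) = Add(Add(-20, -20), -240) = Add(-40, -240) = -280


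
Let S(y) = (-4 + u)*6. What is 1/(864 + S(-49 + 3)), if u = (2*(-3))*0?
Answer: 1/840 ≈ 0.0011905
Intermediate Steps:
u = 0 (u = -6*0 = 0)
S(y) = -24 (S(y) = (-4 + 0)*6 = -4*6 = -24)
1/(864 + S(-49 + 3)) = 1/(864 - 24) = 1/840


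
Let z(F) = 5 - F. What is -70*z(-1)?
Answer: -420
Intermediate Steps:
-70*z(-1) = -70*(5 - 1*(-1)) = -70*(5 + 1) = -70*6 = -420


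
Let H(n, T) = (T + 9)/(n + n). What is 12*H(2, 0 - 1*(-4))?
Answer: 39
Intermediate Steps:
H(n, T) = (9 + T)/(2*n) (H(n, T) = (9 + T)/((2*n)) = (9 + T)*(1/(2*n)) = (9 + T)/(2*n))
12*H(2, 0 - 1*(-4)) = 12*((½)*(9 + (0 - 1*(-4)))/2) = 12*((½)*(½)*(9 + (0 + 4))) = 12*((½)*(½)*(9 + 4)) = 12*((½)*(½)*13) = 12*(13/4) = 39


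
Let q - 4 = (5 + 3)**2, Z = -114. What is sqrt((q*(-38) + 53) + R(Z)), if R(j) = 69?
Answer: I*sqrt(2462) ≈ 49.619*I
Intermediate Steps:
q = 68 (q = 4 + (5 + 3)**2 = 4 + 8**2 = 4 + 64 = 68)
sqrt((q*(-38) + 53) + R(Z)) = sqrt((68*(-38) + 53) + 69) = sqrt((-2584 + 53) + 69) = sqrt(-2531 + 69) = sqrt(-2462) = I*sqrt(2462)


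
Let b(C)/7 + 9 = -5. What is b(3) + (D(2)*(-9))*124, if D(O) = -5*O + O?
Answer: 8830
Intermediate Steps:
D(O) = -4*O
b(C) = -98 (b(C) = -63 + 7*(-5) = -63 - 35 = -98)
b(3) + (D(2)*(-9))*124 = -98 + (-4*2*(-9))*124 = -98 - 8*(-9)*124 = -98 + 72*124 = -98 + 8928 = 8830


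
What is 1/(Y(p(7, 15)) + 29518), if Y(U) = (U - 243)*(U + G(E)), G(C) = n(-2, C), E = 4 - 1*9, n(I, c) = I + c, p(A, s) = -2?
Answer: 1/31723 ≈ 3.1523e-5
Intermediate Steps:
E = -5 (E = 4 - 9 = -5)
G(C) = -2 + C
Y(U) = (-243 + U)*(-7 + U) (Y(U) = (U - 243)*(U + (-2 - 5)) = (-243 + U)*(U - 7) = (-243 + U)*(-7 + U))
1/(Y(p(7, 15)) + 29518) = 1/((1701 + (-2)² - 250*(-2)) + 29518) = 1/((1701 + 4 + 500) + 29518) = 1/(2205 + 29518) = 1/31723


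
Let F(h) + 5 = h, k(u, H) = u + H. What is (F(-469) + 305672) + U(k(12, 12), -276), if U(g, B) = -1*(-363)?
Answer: 305561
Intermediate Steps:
k(u, H) = H + u
U(g, B) = 363
F(h) = -5 + h
(F(-469) + 305672) + U(k(12, 12), -276) = ((-5 - 469) + 305672) + 363 = (-474 + 305672) + 363 = 305198 + 363 = 305561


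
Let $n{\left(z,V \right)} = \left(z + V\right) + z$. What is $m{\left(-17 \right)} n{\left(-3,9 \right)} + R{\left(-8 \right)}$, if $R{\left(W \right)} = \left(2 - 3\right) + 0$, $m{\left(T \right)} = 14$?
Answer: $41$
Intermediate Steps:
$n{\left(z,V \right)} = V + 2 z$ ($n{\left(z,V \right)} = \left(V + z\right) + z = V + 2 z$)
$R{\left(W \right)} = -1$ ($R{\left(W \right)} = -1 + 0 = -1$)
$m{\left(-17 \right)} n{\left(-3,9 \right)} + R{\left(-8 \right)} = 14 \left(9 + 2 \left(-3\right)\right) - 1 = 14 \left(9 - 6\right) - 1 = 14 \cdot 3 - 1 = 42 - 1 = 41$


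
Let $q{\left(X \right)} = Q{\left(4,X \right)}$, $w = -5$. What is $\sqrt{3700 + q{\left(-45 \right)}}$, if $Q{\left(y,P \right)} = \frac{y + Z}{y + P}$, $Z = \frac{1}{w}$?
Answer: $\frac{\sqrt{155488605}}{205} \approx 60.827$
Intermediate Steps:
$Z = - \frac{1}{5}$ ($Z = \frac{1}{-5} = - \frac{1}{5} \approx -0.2$)
$Q{\left(y,P \right)} = \frac{- \frac{1}{5} + y}{P + y}$ ($Q{\left(y,P \right)} = \frac{y - \frac{1}{5}}{y + P} = \frac{- \frac{1}{5} + y}{P + y}$)
$q{\left(X \right)} = \frac{19}{5 \left(4 + X\right)}$ ($q{\left(X \right)} = \frac{- \frac{1}{5} + 4}{X + 4} = \frac{1}{4 + X} \frac{19}{5} = \frac{19}{5 \left(4 + X\right)}$)
$\sqrt{3700 + q{\left(-45 \right)}} = \sqrt{3700 + \frac{19}{5 \left(4 - 45\right)}} = \sqrt{3700 + \frac{19}{5 \left(-41\right)}} = \sqrt{3700 + \frac{19}{5} \left(- \frac{1}{41}\right)} = \sqrt{3700 - \frac{19}{205}} = \sqrt{\frac{758481}{205}} = \frac{\sqrt{155488605}}{205}$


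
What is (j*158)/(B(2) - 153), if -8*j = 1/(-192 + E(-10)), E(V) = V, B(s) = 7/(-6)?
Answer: -237/373700 ≈ -0.00063420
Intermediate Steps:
B(s) = -7/6 (B(s) = 7*(-⅙) = -7/6)
j = 1/1616 (j = -1/(8*(-192 - 10)) = -⅛/(-202) = -⅛*(-1/202) = 1/1616 ≈ 0.00061881)
(j*158)/(B(2) - 153) = ((1/1616)*158)/(-7/6 - 153) = 79/(808*(-925/6)) = (79/808)*(-6/925) = -237/373700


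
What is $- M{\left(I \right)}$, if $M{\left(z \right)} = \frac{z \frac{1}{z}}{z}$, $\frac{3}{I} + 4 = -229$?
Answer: $\frac{233}{3} \approx 77.667$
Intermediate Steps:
$I = - \frac{3}{233}$ ($I = \frac{3}{-4 - 229} = \frac{3}{-233} = 3 \left(- \frac{1}{233}\right) = - \frac{3}{233} \approx -0.012876$)
$M{\left(z \right)} = \frac{1}{z}$ ($M{\left(z \right)} = 1 \frac{1}{z} = \frac{1}{z}$)
$- M{\left(I \right)} = - \frac{1}{- \frac{3}{233}} = \left(-1\right) \left(- \frac{233}{3}\right) = \frac{233}{3}$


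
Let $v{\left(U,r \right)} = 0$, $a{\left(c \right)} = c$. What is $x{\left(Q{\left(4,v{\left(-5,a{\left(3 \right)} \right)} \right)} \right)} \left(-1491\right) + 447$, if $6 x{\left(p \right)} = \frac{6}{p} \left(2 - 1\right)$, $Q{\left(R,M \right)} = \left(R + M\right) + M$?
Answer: $\frac{297}{4} \approx 74.25$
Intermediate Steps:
$Q{\left(R,M \right)} = R + 2 M$ ($Q{\left(R,M \right)} = \left(M + R\right) + M = R + 2 M$)
$x{\left(p \right)} = \frac{1}{p}$ ($x{\left(p \right)} = \frac{\frac{6}{p} \left(2 - 1\right)}{6} = \frac{\frac{6}{p} 1}{6} = \frac{6 \frac{1}{p}}{6} = \frac{1}{p}$)
$x{\left(Q{\left(4,v{\left(-5,a{\left(3 \right)} \right)} \right)} \right)} \left(-1491\right) + 447 = \frac{1}{4 + 2 \cdot 0} \left(-1491\right) + 447 = \frac{1}{4 + 0} \left(-1491\right) + 447 = \frac{1}{4} \left(-1491\right) + 447 = - \frac{1491}{4} + 447 = \frac{297}{4}$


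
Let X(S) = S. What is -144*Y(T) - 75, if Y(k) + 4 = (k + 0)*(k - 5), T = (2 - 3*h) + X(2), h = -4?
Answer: -24843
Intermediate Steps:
T = 16 (T = (2 - 3*(-4)) + 2 = (2 + 12) + 2 = 14 + 2 = 16)
Y(k) = -4 + k*(-5 + k) (Y(k) = -4 + (k + 0)*(k - 5) = -4 + k*(-5 + k))
-144*Y(T) - 75 = -144*(-4 + 16² - 5*16) - 75 = -144*(-4 + 256 - 80) - 75 = -144*172 - 75 = -24768 - 75 = -24843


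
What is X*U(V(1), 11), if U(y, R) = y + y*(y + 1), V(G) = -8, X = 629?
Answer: 30192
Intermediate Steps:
U(y, R) = y + y*(1 + y)
X*U(V(1), 11) = 629*(-8*(2 - 8)) = 629*(-8*(-6)) = 629*48 = 30192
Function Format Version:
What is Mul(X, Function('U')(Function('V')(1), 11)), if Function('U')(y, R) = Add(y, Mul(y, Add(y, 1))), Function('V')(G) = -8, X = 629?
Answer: 30192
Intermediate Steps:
Function('U')(y, R) = Add(y, Mul(y, Add(1, y)))
Mul(X, Function('U')(Function('V')(1), 11)) = Mul(629, Mul(-8, Add(2, -8))) = Mul(629, Mul(-8, -6)) = Mul(629, 48) = 30192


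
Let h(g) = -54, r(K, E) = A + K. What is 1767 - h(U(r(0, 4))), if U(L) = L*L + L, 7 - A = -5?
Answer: 1821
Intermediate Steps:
A = 12 (A = 7 - 1*(-5) = 7 + 5 = 12)
r(K, E) = 12 + K
U(L) = L + L² (U(L) = L² + L = L + L²)
1767 - h(U(r(0, 4))) = 1767 - 1*(-54) = 1767 + 54 = 1821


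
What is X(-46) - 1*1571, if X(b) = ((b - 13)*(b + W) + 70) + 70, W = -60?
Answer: 4823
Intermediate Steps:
X(b) = 140 + (-60 + b)*(-13 + b) (X(b) = ((b - 13)*(b - 60) + 70) + 70 = ((-13 + b)*(-60 + b) + 70) + 70 = ((-60 + b)*(-13 + b) + 70) + 70 = (70 + (-60 + b)*(-13 + b)) + 70 = 140 + (-60 + b)*(-13 + b))
X(-46) - 1*1571 = (920 + (-46)**2 - 73*(-46)) - 1*1571 = (920 + 2116 + 3358) - 1571 = 6394 - 1571 = 4823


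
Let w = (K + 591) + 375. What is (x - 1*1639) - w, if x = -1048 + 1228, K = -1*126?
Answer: -2299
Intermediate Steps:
K = -126
x = 180
w = 840 (w = (-126 + 591) + 375 = 465 + 375 = 840)
(x - 1*1639) - w = (180 - 1*1639) - 1*840 = (180 - 1639) - 840 = -1459 - 840 = -2299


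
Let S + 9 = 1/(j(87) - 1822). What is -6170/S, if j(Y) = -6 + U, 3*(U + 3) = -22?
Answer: 17013775/24819 ≈ 685.51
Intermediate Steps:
U = -31/3 (U = -3 + (⅓)*(-22) = -3 - 22/3 = -31/3 ≈ -10.333)
j(Y) = -49/3 (j(Y) = -6 - 31/3 = -49/3)
S = -49638/5515 (S = -9 + 1/(-49/3 - 1822) = -9 + 1/(-5515/3) = -9 - 3/5515 = -49638/5515 ≈ -9.0005)
-6170/S = -6170/(-49638/5515) = -6170*(-5515/49638) = 17013775/24819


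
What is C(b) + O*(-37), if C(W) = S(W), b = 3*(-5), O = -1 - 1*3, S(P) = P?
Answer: 133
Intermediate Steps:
O = -4 (O = -1 - 3 = -4)
b = -15
C(W) = W
C(b) + O*(-37) = -15 - 4*(-37) = -15 + 148 = 133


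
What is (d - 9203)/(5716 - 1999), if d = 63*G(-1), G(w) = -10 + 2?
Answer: -9707/3717 ≈ -2.6115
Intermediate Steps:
G(w) = -8
d = -504 (d = 63*(-8) = -504)
(d - 9203)/(5716 - 1999) = (-504 - 9203)/(5716 - 1999) = -9707/3717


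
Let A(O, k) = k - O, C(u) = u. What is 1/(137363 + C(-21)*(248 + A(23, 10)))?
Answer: 1/132428 ≈ 7.5513e-6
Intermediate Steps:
1/(137363 + C(-21)*(248 + A(23, 10))) = 1/(137363 - 21*(248 + (10 - 1*23))) = 1/(137363 - 21*(248 + (10 - 23))) = 1/(137363 - 21*(248 - 13)) = 1/(137363 - 21*235) = 1/(137363 - 4935) = 1/132428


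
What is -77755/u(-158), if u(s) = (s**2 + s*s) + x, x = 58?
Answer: -77755/49986 ≈ -1.5555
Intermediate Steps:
u(s) = 58 + 2*s**2 (u(s) = (s**2 + s*s) + 58 = (s**2 + s**2) + 58 = 2*s**2 + 58 = 58 + 2*s**2)
-77755/u(-158) = -77755/(58 + 2*(-158)**2) = -77755/(58 + 2*24964) = -77755/(58 + 49928) = -77755/49986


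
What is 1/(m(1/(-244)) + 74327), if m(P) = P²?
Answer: 59536/4425132273 ≈ 1.3454e-5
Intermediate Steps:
1/(m(1/(-244)) + 74327) = 1/((1/(-244))² + 74327) = 1/((-1/244)² + 74327) = 1/(1/59536 + 74327) = 1/(4425132273/59536) = 59536/4425132273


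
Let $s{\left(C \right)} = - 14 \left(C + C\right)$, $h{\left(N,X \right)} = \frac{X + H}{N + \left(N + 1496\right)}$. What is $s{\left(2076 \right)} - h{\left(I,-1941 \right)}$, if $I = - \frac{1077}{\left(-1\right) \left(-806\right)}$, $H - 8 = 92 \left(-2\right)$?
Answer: $- \frac{34981216657}{601811} \approx -58127.0$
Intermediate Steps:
$H = -176$ ($H = 8 + 92 \left(-2\right) = 8 - 184 = -176$)
$I = - \frac{1077}{806} \approx -1.3362$
$h{\left(N,X \right)} = \frac{-176 + X}{1496 + 2 N}$ ($h{\left(N,X \right)} = \frac{X - 176}{N + \left(N + 1496\right)} = \frac{-176 + X}{N + \left(1496 + N\right)} = \frac{-176 + X}{1496 + 2 N}$)
$s{\left(C \right)} = - 28 C$ ($s{\left(C \right)} = - 14 \cdot 2 C = - 28 C$)
$s{\left(2076 \right)} - h{\left(I,-1941 \right)} = \left(-28\right) 2076 - \frac{-176 - 1941}{2 \left(748 - \frac{1077}{806}\right)} = -58128 - \frac{1}{2} \frac{1}{\frac{601811}{806}} \left(-2117\right) = -58128 - \frac{1}{2} \cdot \frac{806}{601811} \left(-2117\right) = -58128 - - \frac{853151}{601811} = -58128 + \frac{853151}{601811} = - \frac{34981216657}{601811}$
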